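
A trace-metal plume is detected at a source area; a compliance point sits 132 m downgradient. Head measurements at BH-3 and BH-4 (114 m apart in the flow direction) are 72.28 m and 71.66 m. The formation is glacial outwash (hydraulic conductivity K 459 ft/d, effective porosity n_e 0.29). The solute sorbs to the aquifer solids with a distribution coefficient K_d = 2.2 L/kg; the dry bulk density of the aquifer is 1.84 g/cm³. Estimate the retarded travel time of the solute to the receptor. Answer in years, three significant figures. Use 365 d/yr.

Hydraulic gradient i = (72.28 − 71.66) / 114 = 0.62 / 114 = 0.005439
K = 459 ft/d × 0.3048 = 139.9 m/d
Specific discharge q = 139.9 × 0.005439 = 0.7609 m/d
v = Ki/n = 139.9·0.005439/0.29 = 2.624 m/d
Retardation R = 1 + ρ_b·K_d/n = 1 + 1.84×2.2/0.29 = 14.96
Contaminant velocity v_c = v/R = 2.624/14.96 = 0.1754 m/d
t = L/v_c = 132/0.1754 = 752.6 d
   = 752.6/365 = 2.06 yr

2.06 years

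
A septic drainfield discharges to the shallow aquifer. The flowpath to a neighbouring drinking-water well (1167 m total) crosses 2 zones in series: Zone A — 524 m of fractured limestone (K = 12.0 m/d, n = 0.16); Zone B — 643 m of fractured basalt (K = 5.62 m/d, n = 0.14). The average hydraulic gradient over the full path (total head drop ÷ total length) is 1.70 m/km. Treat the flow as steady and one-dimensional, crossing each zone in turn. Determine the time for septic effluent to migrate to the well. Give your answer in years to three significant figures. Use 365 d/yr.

38.0 years

For zones in series the flux q is common to all zones; the equivalent conductivity is the harmonic (thickness-weighted) mean, K_eq = L_total / Σ(L_j/K_j).
Σ(L/K) = 524/12.0 + 643/5.62 = 43.67 + 114.4 = 158.1 d
K_eq = L_total / Σ(L/K) = 1167 / 158.1 = 7.382 m/d
q = K_eq · i = 7.382 × 0.0017 = 0.01255 m/d (same in every zone)
Zone A: v = q/n = 0.01255/0.16 = 0.07844 m/d → t_A = 524/0.07844 = 6680 d
Zone B: v = q/n = 0.01255/0.14 = 0.08964 m/d → t_B = 643/0.08964 = 7173 d
Total t = 6680 + 7173 = 13850 d
   = 13850 / 365 = 38.0 yr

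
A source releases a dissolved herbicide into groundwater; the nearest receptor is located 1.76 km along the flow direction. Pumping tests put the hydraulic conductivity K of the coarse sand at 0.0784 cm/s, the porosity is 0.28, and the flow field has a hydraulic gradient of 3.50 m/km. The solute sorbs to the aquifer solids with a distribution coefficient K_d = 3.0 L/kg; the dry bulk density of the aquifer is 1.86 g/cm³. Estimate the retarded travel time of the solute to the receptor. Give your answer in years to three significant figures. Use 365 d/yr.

K = 0.0784 cm/s × 864 = 67.74 m/d
q = Ki = 67.74 × 0.0035 = 0.2371 m/d
Average linear velocity = 0.2371 / 0.28 = 0.8467 m/d
Retardation R = 1 + ρ_b·K_d/n = 1 + 1.86×3.0/0.28 = 20.93
Contaminant velocity v_c = v/R = 0.8467/20.93 = 0.04046 m/d
L = 1.76 km = 1760 m
t = L/v_c = 1760/0.04046 = 43500 d
   = 43500/365 = 119 yr

119 years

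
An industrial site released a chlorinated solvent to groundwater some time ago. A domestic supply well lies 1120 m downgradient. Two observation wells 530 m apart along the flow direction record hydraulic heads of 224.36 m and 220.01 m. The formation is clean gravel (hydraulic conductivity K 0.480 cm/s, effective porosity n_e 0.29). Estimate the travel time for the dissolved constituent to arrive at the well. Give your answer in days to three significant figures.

Hydraulic gradient i = (224.36 − 220.01) / 530 = 4.35 / 530 = 0.008208
K = 0.480 cm/s × 864 = 414.7 m/d
Specific discharge q = 414.7 × 0.008208 = 3.404 m/d
Average linear velocity = 3.404 / 0.29 = 11.74 m/d
t = L / v = 1120 / 11.74 = 95.42 d

95.4 days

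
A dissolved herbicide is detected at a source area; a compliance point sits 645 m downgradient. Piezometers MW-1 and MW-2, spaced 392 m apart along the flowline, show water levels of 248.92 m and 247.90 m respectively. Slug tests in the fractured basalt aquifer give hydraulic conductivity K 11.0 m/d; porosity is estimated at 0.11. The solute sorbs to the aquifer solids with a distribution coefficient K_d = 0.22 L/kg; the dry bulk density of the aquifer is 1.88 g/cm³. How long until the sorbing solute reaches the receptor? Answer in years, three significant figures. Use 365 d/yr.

32.3 years

Hydraulic gradient i = (248.92 − 247.90) / 392 = 1.02 / 392 = 0.002602
Darcy flux q = K·i = 11.0 × 0.002602 = 0.02862 m/d
v_s = q/n_e = 0.02862/0.11 = 0.2602 m/d
Retardation R = 1 + ρ_b·K_d/n = 1 + 1.88×0.22/0.11 = 4.760
Contaminant velocity v_c = v/R = 0.2602/4.760 = 0.05466 m/d
t = L/v_c = 645/0.05466 = 11800 d
   = 11800/365 = 32.3 yr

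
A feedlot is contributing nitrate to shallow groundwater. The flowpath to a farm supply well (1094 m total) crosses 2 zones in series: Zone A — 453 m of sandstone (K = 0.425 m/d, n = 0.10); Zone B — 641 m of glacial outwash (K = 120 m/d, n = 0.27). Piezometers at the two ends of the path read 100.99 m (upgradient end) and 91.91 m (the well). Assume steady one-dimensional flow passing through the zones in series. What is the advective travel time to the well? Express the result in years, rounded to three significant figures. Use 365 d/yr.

Total head drop ΔH = 100.99 − 91.91 = 9.08 m
Steady 1-D flow in series ⇒ the Darcy flux q is identical in every zone and the zone head losses add (resistances L/K in series).
Σ(L/K) = 453/0.425 + 641/120 = 1066 + 5.342 = 1071 d
q = ΔH / Σ(L/K) = 9.08 / 1071 = 0.008476 m/d (same in every zone)
Zone A: v = q/n = 0.008476/0.10 = 0.08476 m/d → t_A = 453/0.08476 = 5344 d
Zone B: v = q/n = 0.008476/0.27 = 0.03139 m/d → t_B = 641/0.03139 = 20420 d
Total t = 5344 + 20420 = 25760 d
   = 25760 / 365 = 70.6 yr

70.6 years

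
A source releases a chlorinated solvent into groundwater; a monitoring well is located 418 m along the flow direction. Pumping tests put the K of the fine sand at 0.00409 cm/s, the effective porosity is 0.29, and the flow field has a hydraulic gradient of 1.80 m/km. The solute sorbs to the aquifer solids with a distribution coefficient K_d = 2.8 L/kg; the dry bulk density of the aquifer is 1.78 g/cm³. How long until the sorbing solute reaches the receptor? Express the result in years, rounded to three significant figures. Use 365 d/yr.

K = 0.00409 cm/s × 864 = 3.534 m/d
Specific discharge q = 3.534 × 0.0018 = 0.006361 m/d
Average linear velocity = 0.006361 / 0.29 = 0.02193 m/d
Retardation R = 1 + ρ_b·K_d/n = 1 + 1.78×2.8/0.29 = 18.19
Contaminant velocity v_c = v/R = 0.02193/18.19 = 0.001206 m/d
t = L/v_c = 418/0.001206 = 346600 d
   = 346600/365 = 950 yr

950 years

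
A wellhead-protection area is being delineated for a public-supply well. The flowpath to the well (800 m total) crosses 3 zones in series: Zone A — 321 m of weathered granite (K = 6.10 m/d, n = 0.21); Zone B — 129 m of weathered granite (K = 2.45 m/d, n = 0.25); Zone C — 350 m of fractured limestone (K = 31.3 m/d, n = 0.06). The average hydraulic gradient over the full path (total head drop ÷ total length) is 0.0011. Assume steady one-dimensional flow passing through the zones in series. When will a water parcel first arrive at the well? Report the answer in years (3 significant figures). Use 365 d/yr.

43.7 years

For zones in series the flux q is common to all zones; the equivalent conductivity is the harmonic (thickness-weighted) mean, K_eq = L_total / Σ(L_j/K_j).
Σ(L/K) = 321/6.10 + 129/2.45 + 350/31.3 = 52.62 + 52.65 + 11.18 = 116.5 d
K_eq = L_total / Σ(L/K) = 800 / 116.5 = 6.869 m/d
q = K_eq · i = 6.869 × 0.0011 = 0.007556 m/d (same in every zone)
Zone A: v = q/n = 0.007556/0.21 = 0.03598 m/d → t_A = 321/0.03598 = 8921 d
Zone B: v = q/n = 0.007556/0.25 = 0.03023 m/d → t_B = 129/0.03023 = 4268 d
Zone C: v = q/n = 0.007556/0.06 = 0.1259 m/d → t_C = 350/0.1259 = 2779 d
Total t = 8921 + 4268 + 2779 = 15970 d
   = 15970 / 365 = 43.7 yr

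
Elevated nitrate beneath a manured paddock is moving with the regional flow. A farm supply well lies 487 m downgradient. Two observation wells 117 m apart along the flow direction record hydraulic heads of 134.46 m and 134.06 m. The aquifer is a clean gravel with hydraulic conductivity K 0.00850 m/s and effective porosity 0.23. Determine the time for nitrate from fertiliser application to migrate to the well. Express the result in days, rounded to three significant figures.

44.6 days

Hydraulic gradient i = (134.46 − 134.06) / 117 = 0.40 / 117 = 0.003419
K = 0.00850 m/s × 86400 s/d = 734.4 m/d
q = Ki = 734.4 × 0.003419 = 2.511 m/d
v = Ki/n = 734.4·0.003419/0.23 = 10.92 m/d
t = L / v = 487 / 10.92 = 44.61 d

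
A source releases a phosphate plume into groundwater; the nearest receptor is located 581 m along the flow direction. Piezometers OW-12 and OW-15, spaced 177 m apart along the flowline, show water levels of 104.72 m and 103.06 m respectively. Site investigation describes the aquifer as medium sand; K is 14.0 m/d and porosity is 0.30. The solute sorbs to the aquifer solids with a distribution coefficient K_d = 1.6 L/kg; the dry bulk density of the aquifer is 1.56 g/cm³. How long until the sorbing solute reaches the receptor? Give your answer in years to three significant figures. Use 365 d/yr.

33.9 years

Hydraulic gradient i = (104.72 − 103.06) / 177 = 1.66 / 177 = 0.009379
Darcy flux q = K·i = 14.0 × 0.009379 = 0.1313 m/d
Average linear velocity = 0.1313 / 0.30 = 0.4377 m/d
Retardation R = 1 + ρ_b·K_d/n = 1 + 1.56×1.6/0.30 = 9.320
Contaminant velocity v_c = v/R = 0.4377/9.320 = 0.04696 m/d
t = L/v_c = 581/0.04696 = 12370 d
   = 12370/365 = 33.9 yr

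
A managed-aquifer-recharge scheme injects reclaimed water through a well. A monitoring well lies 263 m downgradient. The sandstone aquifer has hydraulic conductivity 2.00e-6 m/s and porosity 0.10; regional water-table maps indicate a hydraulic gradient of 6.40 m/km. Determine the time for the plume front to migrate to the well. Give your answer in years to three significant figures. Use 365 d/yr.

K = 2.00e-6 m/s × 86400 s/d = 0.1728 m/d
Specific discharge q = 0.1728 × 0.0064 = 0.001106 m/d
Seepage velocity v = q / n = 0.001106 / 0.10 = 0.01106 m/d
t = L / v = 263 / 0.01106 = 23780 d
   = 23780 / 365 = 65.2 yr

65.2 years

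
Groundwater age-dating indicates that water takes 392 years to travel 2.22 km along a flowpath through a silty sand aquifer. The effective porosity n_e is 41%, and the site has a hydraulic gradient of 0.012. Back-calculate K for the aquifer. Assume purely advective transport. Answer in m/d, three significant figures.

t = 392 years = 143100 d
L = 2.22 km = 2220 m
v = L / t = 2220 / 143100 = 0.01552 m/d
K = v · n / i = 0.01552 × 0.41 / 0.012 = 0.530 m/d

0.530 m/d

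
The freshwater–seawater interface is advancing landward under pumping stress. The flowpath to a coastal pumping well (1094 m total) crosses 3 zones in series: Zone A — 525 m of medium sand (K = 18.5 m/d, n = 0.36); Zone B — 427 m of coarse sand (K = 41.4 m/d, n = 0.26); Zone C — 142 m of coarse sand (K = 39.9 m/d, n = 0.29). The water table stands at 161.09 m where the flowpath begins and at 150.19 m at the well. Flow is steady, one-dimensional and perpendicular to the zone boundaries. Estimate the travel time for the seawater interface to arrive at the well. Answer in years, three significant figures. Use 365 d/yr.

3.62 years

Total head drop ΔH = 161.09 − 150.19 = 10.90 m
Steady 1-D flow in series ⇒ the Darcy flux q is identical in every zone and the zone head losses add (resistances L/K in series).
Σ(L/K) = 525/18.5 + 427/41.4 + 142/39.9 = 28.38 + 10.31 + 3.559 = 42.25 d
q = ΔH / Σ(L/K) = 10.90 / 42.25 = 0.2580 m/d (same in every zone)
Zone A: v = q/n = 0.2580/0.36 = 0.7166 m/d → t_A = 525/0.7166 = 732.6 d
Zone B: v = q/n = 0.2580/0.26 = 0.9922 m/d → t_B = 427/0.9922 = 430.3 d
Zone C: v = q/n = 0.2580/0.29 = 0.8896 m/d → t_C = 142/0.8896 = 159.6 d
Total t = 732.6 + 430.3 + 159.6 = 1323 d
   = 1323 / 365 = 3.62 yr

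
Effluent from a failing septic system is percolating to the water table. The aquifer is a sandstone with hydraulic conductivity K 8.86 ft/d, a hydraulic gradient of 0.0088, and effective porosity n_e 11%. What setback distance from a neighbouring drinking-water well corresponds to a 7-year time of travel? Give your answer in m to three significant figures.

K = 8.86 ft/d × 0.3048 = 2.701 m/d
Darcy flux q = K·i = 2.701 × 0.0088 = 0.02376 m/d
Seepage velocity v = q / n = 0.02376 / 0.11 = 0.2160 m/d
T = 7 yr × 365 = 2555 d
L = v × T = 0.2160 × 2555 = 552.0 m

552 m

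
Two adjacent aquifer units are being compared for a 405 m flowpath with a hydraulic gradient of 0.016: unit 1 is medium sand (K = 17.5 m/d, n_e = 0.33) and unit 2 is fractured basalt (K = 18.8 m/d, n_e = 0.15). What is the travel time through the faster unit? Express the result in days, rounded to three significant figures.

202 days

Unit 1 (medium sand): v = 17.5×0.016/0.33 = 0.8485 m/d, t = 405/0.8485 = 477.3 d
Unit 2 (fractured basalt): v = 18.8×0.016/0.15 = 2.005 m/d, t = 405/2.005 = 202.0 d
Faster unit: t = 202 d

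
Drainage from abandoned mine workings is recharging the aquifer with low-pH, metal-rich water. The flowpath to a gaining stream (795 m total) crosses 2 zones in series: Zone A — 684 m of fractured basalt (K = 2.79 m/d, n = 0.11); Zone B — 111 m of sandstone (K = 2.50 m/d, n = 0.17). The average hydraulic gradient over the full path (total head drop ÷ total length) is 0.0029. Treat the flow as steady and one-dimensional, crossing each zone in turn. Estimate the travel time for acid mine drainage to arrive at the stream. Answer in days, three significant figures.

11800 days

Steady 1-D flow in series ⇒ the Darcy flux q is identical in every zone and the zone head losses add (resistances L/K in series).
Σ(L/K) = 684/2.79 + 111/2.50 = 245.2 + 44.40 = 289.6 d
K_eq = L_total / Σ(L/K) = 795 / 289.6 = 2.746 m/d
q = K_eq · i = 2.746 × 0.0029 = 0.007962 m/d (same in every zone)
Zone A: v = q/n = 0.007962/0.11 = 0.07238 m/d → t_A = 684/0.07238 = 9450 d
Zone B: v = q/n = 0.007962/0.17 = 0.04684 m/d → t_B = 111/0.04684 = 2370 d
Total t = 9450 + 2370 = 11820 d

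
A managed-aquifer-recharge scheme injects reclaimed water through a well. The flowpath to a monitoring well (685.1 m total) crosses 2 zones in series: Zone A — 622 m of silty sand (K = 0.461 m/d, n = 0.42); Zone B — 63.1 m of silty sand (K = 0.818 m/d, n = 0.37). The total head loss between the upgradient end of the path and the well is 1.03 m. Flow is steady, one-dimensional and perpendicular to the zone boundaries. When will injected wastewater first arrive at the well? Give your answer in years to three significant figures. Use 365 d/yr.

Continuity: the same q passes through each zone, so ΔH = q·Σ(L_j/K_j) — the zones act as resistances in series.
Σ(L/K) = 622/0.461 + 63.1/0.818 = 1349 + 77.14 = 1426 d
q = ΔH / Σ(L/K) = 1.03 / 1426 = 7.221e-4 m/d (same in every zone)
Zone A: v = q/n = 7.221e-4/0.42 = 0.001719 m/d → t_A = 622/0.001719 = 361800 d
Zone B: v = q/n = 7.221e-4/0.37 = 0.001952 m/d → t_B = 63.1/0.001952 = 32330 d
Total t = 361800 + 32330 = 394100 d
   = 394100 / 365 = 1080 yr

1080 years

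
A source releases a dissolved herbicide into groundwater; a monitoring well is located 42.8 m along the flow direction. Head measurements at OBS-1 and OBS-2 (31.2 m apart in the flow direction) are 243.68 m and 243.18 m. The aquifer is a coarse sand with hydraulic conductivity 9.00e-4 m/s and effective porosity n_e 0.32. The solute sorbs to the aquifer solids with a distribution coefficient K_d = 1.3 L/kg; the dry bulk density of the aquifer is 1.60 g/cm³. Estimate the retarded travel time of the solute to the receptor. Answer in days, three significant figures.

Hydraulic gradient i = (243.68 − 243.18) / 31.2 = 0.50 / 31.2 = 0.01603
K = 9.00e-4 m/s × 86400 s/d = 77.76 m/d
Darcy flux q = K·i = 77.76 × 0.01603 = 1.246 m/d
v_s = q/n_e = 1.246/0.32 = 3.894 m/d
Retardation R = 1 + ρ_b·K_d/n = 1 + 1.60×1.3/0.32 = 7.500
Contaminant velocity v_c = v/R = 3.894/7.500 = 0.5192 m/d
t = L/v_c = 42.8/0.5192 = 82.43 d

82.4 days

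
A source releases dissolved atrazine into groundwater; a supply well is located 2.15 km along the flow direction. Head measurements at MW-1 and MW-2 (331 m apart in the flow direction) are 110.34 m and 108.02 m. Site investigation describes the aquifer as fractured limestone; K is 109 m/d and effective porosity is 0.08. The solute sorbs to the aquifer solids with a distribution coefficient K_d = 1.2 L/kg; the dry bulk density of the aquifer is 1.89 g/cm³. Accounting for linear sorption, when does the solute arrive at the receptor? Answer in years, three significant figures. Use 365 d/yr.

Hydraulic gradient i = (110.34 − 108.02) / 331 = 2.32 / 331 = 0.007009
Specific discharge q = 109 × 0.007009 = 0.7640 m/d
Average linear velocity = 0.7640 / 0.08 = 9.550 m/d
Retardation R = 1 + ρ_b·K_d/n = 1 + 1.89×1.2/0.08 = 29.35
Contaminant velocity v_c = v/R = 9.550/29.35 = 0.3254 m/d
L = 2.15 km = 2150 m
t = L/v_c = 2150/0.3254 = 6608 d
   = 6608/365 = 18.1 yr

18.1 years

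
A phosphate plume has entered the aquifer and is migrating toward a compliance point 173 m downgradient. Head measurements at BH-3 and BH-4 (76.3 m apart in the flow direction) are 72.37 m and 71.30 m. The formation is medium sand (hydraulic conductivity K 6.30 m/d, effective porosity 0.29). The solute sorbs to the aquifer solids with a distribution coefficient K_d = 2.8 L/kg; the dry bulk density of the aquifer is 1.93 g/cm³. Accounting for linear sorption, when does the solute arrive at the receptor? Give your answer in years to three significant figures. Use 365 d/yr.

Hydraulic gradient i = (72.37 − 71.30) / 76.3 = 1.07 / 76.3 = 0.01402
Darcy flux q = K·i = 6.30 × 0.01402 = 0.08835 m/d
v = Ki/n = 6.30·0.01402/0.29 = 0.3047 m/d
Retardation R = 1 + ρ_b·K_d/n = 1 + 1.93×2.8/0.29 = 19.63
Contaminant velocity v_c = v/R = 0.3047/19.63 = 0.01552 m/d
t = L/v_c = 173/0.01552 = 11150 d
   = 11150/365 = 30.5 yr

30.5 years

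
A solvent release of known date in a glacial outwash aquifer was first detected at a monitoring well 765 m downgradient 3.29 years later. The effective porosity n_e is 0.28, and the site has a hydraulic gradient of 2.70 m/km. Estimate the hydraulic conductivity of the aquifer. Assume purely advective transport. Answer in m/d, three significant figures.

t = 3.29 years = 1201 d
v = L / t = 765 / 1201 = 0.6370 m/d
K = v · n / i = 0.6370 × 0.28 / 0.0027 = 66.1 m/d

66.1 m/d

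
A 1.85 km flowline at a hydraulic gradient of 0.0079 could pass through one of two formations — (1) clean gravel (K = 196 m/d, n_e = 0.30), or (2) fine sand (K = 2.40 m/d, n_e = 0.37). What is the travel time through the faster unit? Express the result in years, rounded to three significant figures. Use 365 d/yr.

Unit 1 (clean gravel): v = 196×0.0079/0.30 = 5.161 m/d, t = 1850/5.161 = 358.4 d
Unit 2 (fine sand): v = 2.40×0.0079/0.37 = 0.05124 m/d, t = 1850/0.05124 = 36100 d
Faster: 358.4 d / 365 = 0.982 yr

0.982 years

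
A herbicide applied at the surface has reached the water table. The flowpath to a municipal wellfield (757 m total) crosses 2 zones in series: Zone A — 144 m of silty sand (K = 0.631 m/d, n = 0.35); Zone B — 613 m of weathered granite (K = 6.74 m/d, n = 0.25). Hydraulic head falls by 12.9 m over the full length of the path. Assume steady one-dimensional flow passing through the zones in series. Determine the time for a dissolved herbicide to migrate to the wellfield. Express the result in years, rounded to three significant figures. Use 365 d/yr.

Steady 1-D flow in series ⇒ the Darcy flux q is identical in every zone and the zone head losses add (resistances L/K in series).
Σ(L/K) = 144/0.631 + 613/6.74 = 228.2 + 90.95 = 319.2 d
q = ΔH / Σ(L/K) = 12.9 / 319.2 = 0.04042 m/d (same in every zone)
Zone A: v = q/n = 0.04042/0.35 = 0.1155 m/d → t_A = 144/0.1155 = 1247 d
Zone B: v = q/n = 0.04042/0.25 = 0.1617 m/d → t_B = 613/0.1617 = 3792 d
Total t = 1247 + 3792 = 5039 d
   = 5039 / 365 = 13.8 yr

13.8 years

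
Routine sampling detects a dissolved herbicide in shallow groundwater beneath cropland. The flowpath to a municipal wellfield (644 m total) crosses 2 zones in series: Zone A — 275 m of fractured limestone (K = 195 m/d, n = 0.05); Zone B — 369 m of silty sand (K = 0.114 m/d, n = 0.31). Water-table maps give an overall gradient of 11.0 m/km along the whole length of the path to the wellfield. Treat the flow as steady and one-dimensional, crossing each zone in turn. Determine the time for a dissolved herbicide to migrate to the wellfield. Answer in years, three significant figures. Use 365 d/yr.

160 years

Continuity: the same q passes through each zone, so ΔH = q·Σ(L_j/K_j) — the zones act as resistances in series.
Σ(L/K) = 275/195 + 369/0.114 = 1.410 + 3237 = 3238 d
K_eq = L_total / Σ(L/K) = 644 / 3238 = 0.1989 m/d
q = K_eq · i = 0.1989 × 0.011 = 0.002188 m/d (same in every zone)
Zone A: v = q/n = 0.002188/0.05 = 0.04375 m/d → t_A = 275/0.04375 = 6285 d
Zone B: v = q/n = 0.002188/0.31 = 0.007057 m/d → t_B = 369/0.007057 = 52290 d
Total t = 6285 + 52290 = 58580 d
   = 58580 / 365 = 160 yr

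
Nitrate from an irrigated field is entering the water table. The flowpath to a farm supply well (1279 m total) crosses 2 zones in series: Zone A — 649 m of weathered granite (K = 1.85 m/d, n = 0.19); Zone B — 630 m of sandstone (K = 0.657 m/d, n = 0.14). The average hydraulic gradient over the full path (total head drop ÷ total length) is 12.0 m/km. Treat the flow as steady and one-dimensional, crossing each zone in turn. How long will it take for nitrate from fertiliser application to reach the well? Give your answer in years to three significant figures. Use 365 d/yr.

49.4 years

Continuity: the same q passes through each zone, so ΔH = q·Σ(L_j/K_j) — the zones act as resistances in series.
Σ(L/K) = 649/1.85 + 630/0.657 = 350.8 + 958.9 = 1310 d
K_eq = L_total / Σ(L/K) = 1279 / 1310 = 0.9765 m/d
q = K_eq · i = 0.9765 × 0.012 = 0.01172 m/d (same in every zone)
Zone A: v = q/n = 0.01172/0.19 = 0.06168 m/d → t_A = 649/0.06168 = 10520 d
Zone B: v = q/n = 0.01172/0.14 = 0.08370 m/d → t_B = 630/0.08370 = 7527 d
Total t = 10520 + 7527 = 18050 d
   = 18050 / 365 = 49.4 yr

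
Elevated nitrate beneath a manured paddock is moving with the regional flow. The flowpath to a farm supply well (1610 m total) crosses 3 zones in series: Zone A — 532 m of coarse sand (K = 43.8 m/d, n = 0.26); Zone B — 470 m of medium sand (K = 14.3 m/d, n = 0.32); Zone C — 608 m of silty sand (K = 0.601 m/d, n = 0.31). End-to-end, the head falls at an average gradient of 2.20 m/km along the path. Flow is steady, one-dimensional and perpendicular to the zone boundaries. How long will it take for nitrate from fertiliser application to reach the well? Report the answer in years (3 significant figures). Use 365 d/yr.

390 years

Continuity: the same q passes through each zone, so ΔH = q·Σ(L_j/K_j) — the zones act as resistances in series.
Σ(L/K) = 532/43.8 + 470/14.3 + 608/0.601 = 12.15 + 32.87 + 1012 = 1057 d
K_eq = L_total / Σ(L/K) = 1610 / 1057 = 1.524 m/d
q = K_eq · i = 1.524 × 0.0022 = 0.003352 m/d (same in every zone)
Zone A: v = q/n = 0.003352/0.26 = 0.01289 m/d → t_A = 532/0.01289 = 41260 d
Zone B: v = q/n = 0.003352/0.32 = 0.01048 m/d → t_B = 470/0.01048 = 44870 d
Zone C: v = q/n = 0.003352/0.31 = 0.01081 m/d → t_C = 608/0.01081 = 56230 d
Total t = 41260 + 44870 + 56230 = 142400 d
   = 142400 / 365 = 390 yr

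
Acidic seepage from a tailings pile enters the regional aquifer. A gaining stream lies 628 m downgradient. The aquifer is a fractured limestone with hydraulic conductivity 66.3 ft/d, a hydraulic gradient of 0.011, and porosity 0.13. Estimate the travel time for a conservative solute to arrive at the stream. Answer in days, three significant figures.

K = 66.3 ft/d × 0.3048 = 20.21 m/d
Specific discharge q = 20.21 × 0.011 = 0.2223 m/d
Average linear velocity = 0.2223 / 0.13 = 1.710 m/d
t = L / v = 628 / 1.710 = 367.3 d

367 days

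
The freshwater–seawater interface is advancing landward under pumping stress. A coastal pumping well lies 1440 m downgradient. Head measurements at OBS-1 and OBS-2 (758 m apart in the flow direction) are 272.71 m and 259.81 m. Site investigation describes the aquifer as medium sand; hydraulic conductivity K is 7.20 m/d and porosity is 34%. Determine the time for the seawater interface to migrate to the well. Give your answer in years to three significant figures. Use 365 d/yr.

Hydraulic gradient i = (272.71 − 259.81) / 758 = 12.90 / 758 = 0.01702
Darcy flux q = K·i = 7.20 × 0.01702 = 0.1225 m/d
Average linear velocity = 0.1225 / 0.34 = 0.3604 m/d
t = L / v = 1440 / 0.3604 = 3996 d
   = 3996 / 365 = 10.9 yr

10.9 years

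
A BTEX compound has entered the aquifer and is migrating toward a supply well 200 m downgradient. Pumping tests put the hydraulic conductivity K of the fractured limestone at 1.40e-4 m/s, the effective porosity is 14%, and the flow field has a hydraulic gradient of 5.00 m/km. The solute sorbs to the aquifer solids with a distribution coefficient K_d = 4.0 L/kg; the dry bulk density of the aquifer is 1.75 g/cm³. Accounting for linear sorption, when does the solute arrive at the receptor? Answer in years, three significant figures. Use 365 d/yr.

64.7 years

K = 1.40e-4 m/s × 86400 s/d = 12.10 m/d
q = Ki = 12.10 × 0.0050 = 0.06048 m/d
v = Ki/n = 12.10·0.0050/0.14 = 0.4320 m/d
Retardation R = 1 + ρ_b·K_d/n = 1 + 1.75×4.0/0.14 = 51.00
Contaminant velocity v_c = v/R = 0.4320/51.00 = 0.008471 m/d
t = L/v_c = 200/0.008471 = 23610 d
   = 23610/365 = 64.7 yr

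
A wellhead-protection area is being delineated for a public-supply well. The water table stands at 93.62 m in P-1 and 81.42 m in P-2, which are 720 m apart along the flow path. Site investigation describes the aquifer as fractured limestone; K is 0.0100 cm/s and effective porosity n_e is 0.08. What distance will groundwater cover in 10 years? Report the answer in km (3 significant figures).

Hydraulic gradient i = (93.62 − 81.42) / 720 = 12.20 / 720 = 0.01694
K = 0.0100 cm/s × 864 = 8.640 m/d
Specific discharge q = 8.640 × 0.01694 = 0.1464 m/d
v = Ki/n = 8.640·0.01694/0.08 = 1.830 m/d
T = 10 yr × 365 = 3650 d
L = v × T = 1.830 × 3650 = 6680 m
   = 6.68 km

6.68 km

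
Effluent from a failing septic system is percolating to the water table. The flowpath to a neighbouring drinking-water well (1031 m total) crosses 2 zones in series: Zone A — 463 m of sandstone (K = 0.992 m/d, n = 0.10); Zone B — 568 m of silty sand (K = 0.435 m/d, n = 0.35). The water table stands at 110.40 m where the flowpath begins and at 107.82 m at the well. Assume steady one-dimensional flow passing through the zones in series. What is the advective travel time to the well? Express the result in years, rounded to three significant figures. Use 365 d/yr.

Total head drop ΔH = 110.40 − 107.82 = 2.58 m
Continuity: the same q passes through each zone, so ΔH = q·Σ(L_j/K_j) — the zones act as resistances in series.
Σ(L/K) = 463/0.992 + 568/0.435 = 466.7 + 1306 = 1772 d
q = ΔH / Σ(L/K) = 2.58 / 1772 = 0.001456 m/d (same in every zone)
Zone A: v = q/n = 0.001456/0.10 = 0.01456 m/d → t_A = 463/0.01456 = 31810 d
Zone B: v = q/n = 0.001456/0.35 = 0.004159 m/d → t_B = 568/0.004159 = 136600 d
Total t = 31810 + 136600 = 168400 d
   = 168400 / 365 = 461 yr

461 years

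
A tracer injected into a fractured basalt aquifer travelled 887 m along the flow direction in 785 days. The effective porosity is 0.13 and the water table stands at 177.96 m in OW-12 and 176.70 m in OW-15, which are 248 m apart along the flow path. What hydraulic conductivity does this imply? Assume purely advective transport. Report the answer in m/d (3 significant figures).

Hydraulic gradient i = (177.96 − 176.70) / 248 = 1.26 / 248 = 0.005081
v = L / t = 887 / 785 = 1.130 m/d
K = v · n / i = 1.130 × 0.13 / 0.005081 = 28.9 m/d

28.9 m/d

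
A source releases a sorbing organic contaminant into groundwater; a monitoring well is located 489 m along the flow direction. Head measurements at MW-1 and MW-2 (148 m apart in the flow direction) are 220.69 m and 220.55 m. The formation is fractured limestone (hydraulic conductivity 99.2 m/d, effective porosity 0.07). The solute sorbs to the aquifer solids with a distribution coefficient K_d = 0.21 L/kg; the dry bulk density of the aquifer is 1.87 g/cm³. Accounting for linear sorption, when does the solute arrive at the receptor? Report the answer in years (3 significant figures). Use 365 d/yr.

Hydraulic gradient i = (220.69 − 220.55) / 148 = 0.14 / 148 = 9.459e-4
Specific discharge q = 99.2 × 9.459e-4 = 0.09384 m/d
Average linear velocity = 0.09384 / 0.07 = 1.341 m/d
Retardation R = 1 + ρ_b·K_d/n = 1 + 1.87×0.21/0.07 = 6.610
Contaminant velocity v_c = v/R = 1.341/6.610 = 0.2028 m/d
t = L/v_c = 489/0.2028 = 2411 d
   = 2411/365 = 6.61 yr

6.61 years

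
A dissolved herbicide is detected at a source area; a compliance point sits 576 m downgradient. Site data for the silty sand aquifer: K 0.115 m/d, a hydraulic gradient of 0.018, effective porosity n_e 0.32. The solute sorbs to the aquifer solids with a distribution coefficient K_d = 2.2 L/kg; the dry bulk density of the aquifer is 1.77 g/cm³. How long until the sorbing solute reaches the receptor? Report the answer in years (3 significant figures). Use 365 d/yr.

3210 years

q = Ki = 0.115 × 0.018 = 0.002070 m/d
Average linear velocity = 0.002070 / 0.32 = 0.006469 m/d
Retardation R = 1 + ρ_b·K_d/n = 1 + 1.77×2.2/0.32 = 13.17
Contaminant velocity v_c = v/R = 0.006469/13.17 = 4.912e-4 m/d
t = L/v_c = 576/4.912e-4 = 1.173e6 d
   = 1.173e6/365 = 3210 yr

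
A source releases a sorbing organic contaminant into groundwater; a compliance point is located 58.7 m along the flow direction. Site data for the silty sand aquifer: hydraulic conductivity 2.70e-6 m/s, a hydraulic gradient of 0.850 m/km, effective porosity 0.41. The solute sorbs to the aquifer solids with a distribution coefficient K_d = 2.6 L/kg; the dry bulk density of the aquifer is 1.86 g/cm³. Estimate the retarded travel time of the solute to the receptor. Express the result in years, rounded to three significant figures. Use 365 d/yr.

4250 years

K = 2.70e-6 m/s × 86400 s/d = 0.2333 m/d
Specific discharge q = 0.2333 × 8.5e-4 = 1.983e-4 m/d
v = Ki/n = 0.2333·8.5e-4/0.41 = 4.836e-4 m/d
Retardation R = 1 + ρ_b·K_d/n = 1 + 1.86×2.6/0.41 = 12.80
Contaminant velocity v_c = v/R = 4.836e-4/12.80 = 3.780e-5 m/d
t = L/v_c = 58.7/3.780e-5 = 1.553e6 d
   = 1.553e6/365 = 4250 yr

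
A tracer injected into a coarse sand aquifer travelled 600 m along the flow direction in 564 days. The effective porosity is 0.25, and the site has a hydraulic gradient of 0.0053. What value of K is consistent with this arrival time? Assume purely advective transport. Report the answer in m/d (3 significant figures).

v = L / t = 600 / 564 = 1.064 m/d
K = v · n / i = 1.064 × 0.25 / 0.0053 = 50.2 m/d

50.2 m/d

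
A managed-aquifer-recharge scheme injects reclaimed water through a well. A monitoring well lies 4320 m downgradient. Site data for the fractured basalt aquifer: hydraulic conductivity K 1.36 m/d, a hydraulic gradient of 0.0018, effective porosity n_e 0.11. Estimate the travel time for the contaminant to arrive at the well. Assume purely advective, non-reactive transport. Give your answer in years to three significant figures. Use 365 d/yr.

q = Ki = 1.36 × 0.0018 = 0.002448 m/d
Average linear velocity = 0.002448 / 0.11 = 0.02225 m/d
t = L / v = 4320 / 0.02225 = 194100 d
   = 194100 / 365 = 532 yr

532 years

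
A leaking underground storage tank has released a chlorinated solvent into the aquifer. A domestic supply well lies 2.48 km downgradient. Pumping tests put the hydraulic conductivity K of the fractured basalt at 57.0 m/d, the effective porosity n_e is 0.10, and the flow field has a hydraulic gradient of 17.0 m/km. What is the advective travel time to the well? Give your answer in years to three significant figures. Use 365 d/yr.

0.701 years

q = Ki = 57.0 × 0.017 = 0.9690 m/d
v = Ki/n = 57.0·0.017/0.10 = 9.690 m/d
L = 2.48 km = 2480 m
t = L / v = 2480 / 9.690 = 255.9 d
   = 255.9 / 365 = 0.701 yr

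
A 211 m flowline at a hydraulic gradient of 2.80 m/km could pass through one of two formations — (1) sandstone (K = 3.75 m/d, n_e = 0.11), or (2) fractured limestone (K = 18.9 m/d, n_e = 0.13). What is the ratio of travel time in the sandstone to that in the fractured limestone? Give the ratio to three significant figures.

4.26

Unit 1 (sandstone): v = 3.75×0.0028/0.11 = 0.09545 m/d, t = 211/0.09545 = 2210 d
Unit 2 (fractured limestone): v = 18.9×0.0028/0.13 = 0.4071 m/d, t = 211/0.4071 = 518.3 d
t(sandstone) / t(fractured limestone) = 2210/518.3 = 4.26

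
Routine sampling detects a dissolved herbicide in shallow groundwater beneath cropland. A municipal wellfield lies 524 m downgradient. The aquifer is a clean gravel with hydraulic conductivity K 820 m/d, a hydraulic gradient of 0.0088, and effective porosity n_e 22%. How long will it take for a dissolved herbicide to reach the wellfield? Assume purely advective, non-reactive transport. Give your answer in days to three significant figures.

16.0 days

q = Ki = 820 × 0.0088 = 7.216 m/d
v = Ki/n = 820·0.0088/0.22 = 32.80 m/d
t = L / v = 524 / 32.80 = 15.98 d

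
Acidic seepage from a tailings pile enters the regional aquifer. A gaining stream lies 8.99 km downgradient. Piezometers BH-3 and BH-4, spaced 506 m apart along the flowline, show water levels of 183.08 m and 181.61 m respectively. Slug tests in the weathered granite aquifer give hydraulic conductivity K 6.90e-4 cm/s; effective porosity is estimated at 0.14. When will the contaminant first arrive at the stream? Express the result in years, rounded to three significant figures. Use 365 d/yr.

Hydraulic gradient i = (183.08 − 181.61) / 506 = 1.47 / 506 = 0.002905
K = 6.90e-4 cm/s × 864 = 0.5962 m/d
q = Ki = 0.5962 × 0.002905 = 0.001732 m/d
v_s = q/n_e = 0.001732/0.14 = 0.01237 m/d
L = 8.99 km = 8990 m
t = L / v = 8990 / 0.01237 = 726700 d
   = 726700 / 365 = 1990 yr

1990 years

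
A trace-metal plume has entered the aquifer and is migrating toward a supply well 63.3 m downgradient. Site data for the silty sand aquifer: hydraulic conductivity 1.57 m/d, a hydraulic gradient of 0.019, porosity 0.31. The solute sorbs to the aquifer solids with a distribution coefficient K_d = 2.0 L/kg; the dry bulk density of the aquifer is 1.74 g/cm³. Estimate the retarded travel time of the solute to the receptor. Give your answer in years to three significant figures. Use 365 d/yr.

Darcy flux q = K·i = 1.57 × 0.019 = 0.02983 m/d
Seepage velocity v = q / n = 0.02983 / 0.31 = 0.09623 m/d
Retardation R = 1 + ρ_b·K_d/n = 1 + 1.74×2.0/0.31 = 12.23
Contaminant velocity v_c = v/R = 0.09623/12.23 = 0.007871 m/d
t = L/v_c = 63.3/0.007871 = 8042 d
   = 8042/365 = 22.0 yr

22.0 years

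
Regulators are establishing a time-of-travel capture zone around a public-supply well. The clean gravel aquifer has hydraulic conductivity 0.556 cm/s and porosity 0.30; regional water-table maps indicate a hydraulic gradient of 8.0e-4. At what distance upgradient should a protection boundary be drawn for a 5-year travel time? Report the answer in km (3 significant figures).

2.34 km

K = 0.556 cm/s × 864 = 480.4 m/d
q = Ki = 480.4 × 8.0e-4 = 0.3843 m/d
v_s = q/n_e = 0.3843/0.30 = 1.281 m/d
T = 5 yr × 365 = 1825 d
L = v × T = 1.281 × 1825 = 2338 m
   = 2.34 km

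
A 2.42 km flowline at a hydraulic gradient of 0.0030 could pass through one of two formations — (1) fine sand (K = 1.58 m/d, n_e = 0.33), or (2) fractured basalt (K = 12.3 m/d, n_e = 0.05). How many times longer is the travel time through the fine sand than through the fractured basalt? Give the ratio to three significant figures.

51.4

Unit 1 (fine sand): v = 1.58×0.0030/0.33 = 0.01436 m/d, t = 2420/0.01436 = 168500 d
Unit 2 (fractured basalt): v = 12.3×0.0030/0.05 = 0.7380 m/d, t = 2420/0.7380 = 3279 d
t(fine sand) / t(fractured basalt) = 168500/3279 = 51.4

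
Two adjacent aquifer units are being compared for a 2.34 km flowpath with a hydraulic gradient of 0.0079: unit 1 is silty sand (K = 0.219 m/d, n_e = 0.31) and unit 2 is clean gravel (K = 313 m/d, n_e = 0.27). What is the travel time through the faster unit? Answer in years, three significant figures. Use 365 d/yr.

Unit 1 (silty sand): v = 0.219×0.0079/0.31 = 0.005581 m/d, t = 2340/0.005581 = 419300 d
Unit 2 (clean gravel): v = 313×0.0079/0.27 = 9.158 m/d, t = 2340/9.158 = 255.5 d
Faster: 255.5 d / 365 = 0.700 yr

0.700 years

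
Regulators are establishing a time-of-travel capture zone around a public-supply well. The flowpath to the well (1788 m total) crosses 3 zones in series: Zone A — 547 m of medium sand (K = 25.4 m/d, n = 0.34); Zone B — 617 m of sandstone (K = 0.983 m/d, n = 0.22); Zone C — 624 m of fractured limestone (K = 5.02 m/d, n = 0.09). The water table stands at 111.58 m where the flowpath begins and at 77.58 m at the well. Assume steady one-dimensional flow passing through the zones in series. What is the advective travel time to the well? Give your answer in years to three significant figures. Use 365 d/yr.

Total head drop ΔH = 111.58 − 77.58 = 34.00 m
Steady 1-D flow in series ⇒ the Darcy flux q is identical in every zone and the zone head losses add (resistances L/K in series).
Σ(L/K) = 547/25.4 + 617/0.983 + 624/5.02 = 21.54 + 627.7 + 124.3 = 773.5 d
q = ΔH / Σ(L/K) = 34.00 / 773.5 = 0.04396 m/d (same in every zone)
Zone A: v = q/n = 0.04396/0.34 = 0.1293 m/d → t_A = 547/0.1293 = 4231 d
Zone B: v = q/n = 0.04396/0.22 = 0.1998 m/d → t_B = 617/0.1998 = 3088 d
Zone C: v = q/n = 0.04396/0.09 = 0.4884 m/d → t_C = 624/0.4884 = 1278 d
Total t = 4231 + 3088 + 1278 = 8597 d
   = 8597 / 365 = 23.6 yr

23.6 years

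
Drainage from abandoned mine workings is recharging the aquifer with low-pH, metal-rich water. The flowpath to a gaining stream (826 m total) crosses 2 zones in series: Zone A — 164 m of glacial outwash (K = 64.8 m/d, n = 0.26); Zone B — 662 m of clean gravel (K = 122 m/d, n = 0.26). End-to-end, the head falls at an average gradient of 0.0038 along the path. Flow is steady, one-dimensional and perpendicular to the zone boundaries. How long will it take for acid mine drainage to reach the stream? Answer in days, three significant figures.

544 days

Steady 1-D flow in series ⇒ the Darcy flux q is identical in every zone and the zone head losses add (resistances L/K in series).
Σ(L/K) = 164/64.8 + 662/122 = 2.531 + 5.426 = 7.957 d
K_eq = L_total / Σ(L/K) = 826 / 7.957 = 103.8 m/d
q = K_eq · i = 103.8 × 0.0038 = 0.3945 m/d (same in every zone)
Zone A: v = q/n = 0.3945/0.26 = 1.517 m/d → t_A = 164/1.517 = 108.1 d
Zone B: v = q/n = 0.3945/0.26 = 1.517 m/d → t_B = 662/1.517 = 436.3 d
Total t = 108.1 + 436.3 = 544.4 d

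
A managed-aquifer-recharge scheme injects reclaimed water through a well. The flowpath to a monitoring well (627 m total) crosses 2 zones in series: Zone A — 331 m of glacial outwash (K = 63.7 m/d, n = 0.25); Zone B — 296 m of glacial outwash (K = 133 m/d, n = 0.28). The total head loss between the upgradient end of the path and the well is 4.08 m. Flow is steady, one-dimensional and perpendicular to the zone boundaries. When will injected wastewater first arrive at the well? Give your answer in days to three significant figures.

301 days

Steady 1-D flow in series ⇒ the Darcy flux q is identical in every zone and the zone head losses add (resistances L/K in series).
Σ(L/K) = 331/63.7 + 296/133 = 5.196 + 2.226 = 7.422 d
q = ΔH / Σ(L/K) = 4.08 / 7.422 = 0.5497 m/d (same in every zone)
Zone A: v = q/n = 0.5497/0.25 = 2.199 m/d → t_A = 331/2.199 = 150.5 d
Zone B: v = q/n = 0.5497/0.28 = 1.963 m/d → t_B = 296/1.963 = 150.8 d
Total t = 150.5 + 150.8 = 301.3 d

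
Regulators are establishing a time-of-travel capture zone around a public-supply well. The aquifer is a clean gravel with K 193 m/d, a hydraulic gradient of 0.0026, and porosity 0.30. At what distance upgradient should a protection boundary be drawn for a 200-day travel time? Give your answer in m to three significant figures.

335 m

Darcy flux q = K·i = 193 × 0.0026 = 0.5018 m/d
v = Ki/n = 193·0.0026/0.30 = 1.673 m/d
L = v × T = 1.673 × 200 = 334.5 m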